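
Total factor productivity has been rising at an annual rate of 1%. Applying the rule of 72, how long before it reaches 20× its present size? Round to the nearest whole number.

Doubling time ≈ 72/1 = 72.00 years.
Reaching 20× takes log₂(20) ≈ 4.32 doublings.
4.32 × 72.00 ≈ 311 years.

around 311 years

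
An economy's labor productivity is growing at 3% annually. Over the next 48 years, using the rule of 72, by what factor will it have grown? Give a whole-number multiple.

At 3% one doubling takes ≈ 24.00 years; 48 years is 2 of them, so ×4.

≈ 4 times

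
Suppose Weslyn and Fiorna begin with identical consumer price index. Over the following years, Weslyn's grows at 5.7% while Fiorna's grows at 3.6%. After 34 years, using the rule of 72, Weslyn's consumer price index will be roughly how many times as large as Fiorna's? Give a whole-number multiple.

2 times

Weslyn pulls ahead at 2.1 pp per year, so the ratio doubles every 72/2.1 ≈ 34.29 years.
In 34 years that's 0.99 doublings: 2^0.99 ≈ 2.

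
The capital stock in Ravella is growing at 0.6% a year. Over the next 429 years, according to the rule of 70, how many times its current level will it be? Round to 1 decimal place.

roughly 12.8 times

Doubling time ≈ 70/0.6 = 116.67 years.
429 years / 116.67 ≈ 3.68 doublings → factor 2^3.68 ≈ 12.8.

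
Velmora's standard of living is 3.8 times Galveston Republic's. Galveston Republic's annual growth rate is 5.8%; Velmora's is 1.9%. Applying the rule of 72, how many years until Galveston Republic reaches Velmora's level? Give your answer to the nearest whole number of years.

roughly 36 years

What matters is the difference: 3.9 pp.
Rule of 72 on the gap: the ratio halves every 72/3.9 ≈ 18.46 years.
A 3.8 times gap takes log₂(3.8) ≈ 1.93 halvings to close: 1.93 × 18.46 ≈ 36 years.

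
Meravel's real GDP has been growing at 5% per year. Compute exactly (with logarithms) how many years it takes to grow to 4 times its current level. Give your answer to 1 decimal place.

28.4 years

t = ln(4) / ln(1 + 0.05) = 1.3863 / 0.048790 ≈ 28.41.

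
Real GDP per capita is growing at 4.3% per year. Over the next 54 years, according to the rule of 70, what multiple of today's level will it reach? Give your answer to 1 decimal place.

10.0 times

Doubling time ≈ 70/4.3 = 16.28 years.
54 years / 16.28 ≈ 3.32 doublings → factor 2^3.32 ≈ 10.0.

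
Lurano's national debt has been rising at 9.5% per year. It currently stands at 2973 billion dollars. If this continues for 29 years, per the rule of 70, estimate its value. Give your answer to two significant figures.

45000 billion dollars

It doubles every 70/9.5 ≈ 7.37 years, so 29 years is 3.93 doublings.
2^3.93 ≈ 15.24; 2973 × 15.24 ≈ 45000 billion dollars.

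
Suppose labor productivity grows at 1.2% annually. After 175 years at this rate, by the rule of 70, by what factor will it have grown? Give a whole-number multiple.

Doubling time ≈ 70/1.2 = 58.33 years.
175/58.33 ≈ 3 doublings, so about 2^3 = 8×.

roughly 8 times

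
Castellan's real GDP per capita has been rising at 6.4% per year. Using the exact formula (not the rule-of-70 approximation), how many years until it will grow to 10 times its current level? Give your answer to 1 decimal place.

37.1 years

t = ln(10) / ln(1 + 0.064) = 2.3026 / 0.062035 ≈ 37.12.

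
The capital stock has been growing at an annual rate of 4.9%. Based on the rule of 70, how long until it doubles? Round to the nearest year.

around 14 years

Doubling time ≈ 70 / 4.9 = 14.29 years.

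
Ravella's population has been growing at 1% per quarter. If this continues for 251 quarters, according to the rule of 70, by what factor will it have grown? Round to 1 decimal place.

Doubles every ≈ 70.00 quarters (70/1).
251 quarters is 3.59 doublings; 2^3.59 ≈ 12.0×.

approximately 12.0 times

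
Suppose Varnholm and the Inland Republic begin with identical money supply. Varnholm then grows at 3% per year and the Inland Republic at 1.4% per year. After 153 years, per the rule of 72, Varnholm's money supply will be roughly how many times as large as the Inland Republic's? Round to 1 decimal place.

around 10.6 times

Rate gap = 3% − 1.4% = 1.6 points.
The ratio doubles every 72/1.6 ≈ 45.00 years.
153/45.00 ≈ 3.40 doublings → ratio ≈ 2^3.40 ≈ 10.6.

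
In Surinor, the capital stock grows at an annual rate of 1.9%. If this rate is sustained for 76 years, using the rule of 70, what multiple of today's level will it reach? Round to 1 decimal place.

around 4.2 times

Doubles every ≈ 36.84 years (70/1.9).
76 years is 2.06 doublings; 2^2.06 ≈ 4.2×.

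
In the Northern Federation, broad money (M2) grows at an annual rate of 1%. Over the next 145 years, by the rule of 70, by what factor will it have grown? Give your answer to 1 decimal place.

Doubling time ≈ 70/1 = 70.00 years.
145 years / 70.00 ≈ 2.07 doublings → factor 2^2.07 ≈ 4.2.

around 4.2 times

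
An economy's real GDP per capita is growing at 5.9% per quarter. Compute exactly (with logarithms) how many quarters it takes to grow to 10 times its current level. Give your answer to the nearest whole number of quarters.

t = ln(10) / ln(1 + 0.059) = 2.3026 / 0.057325 ≈ 40.17.
≈ 40 quarters.

40 quarters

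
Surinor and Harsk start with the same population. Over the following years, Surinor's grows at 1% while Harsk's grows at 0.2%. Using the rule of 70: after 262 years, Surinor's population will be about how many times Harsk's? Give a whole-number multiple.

Rate gap = 1% − 0.2% = 0.8 points.
The ratio doubles every 70/0.8 ≈ 87.50 years.
262/87.50 ≈ 2.99 doublings → ratio ≈ 2^2.99 ≈ 8.

about 8 times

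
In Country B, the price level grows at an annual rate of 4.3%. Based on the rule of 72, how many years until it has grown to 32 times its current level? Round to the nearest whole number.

≈ 84 years

Doubling time ≈ 72/4.3 = 16.74 years.
Getting to 32× needs 5 doublings: 5 × 16.74 ≈ 84 years.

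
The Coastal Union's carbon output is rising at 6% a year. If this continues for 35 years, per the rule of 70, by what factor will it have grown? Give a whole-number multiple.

approximately 8 times

70/6 ≈ 11.67 years per doubling.
35 years fits 3 doublings: 2^3 = 8.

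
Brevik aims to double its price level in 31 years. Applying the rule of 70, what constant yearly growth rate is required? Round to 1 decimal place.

70 / 31 ≈ 2.26, so about 2.3% per year.

2.3% per year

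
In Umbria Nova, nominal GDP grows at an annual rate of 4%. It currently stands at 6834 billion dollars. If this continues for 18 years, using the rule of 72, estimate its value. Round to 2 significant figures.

Doubling time ≈ 72/4 = 18.00 years.
18 years is 18/18.00 ≈ 1.00 doublings, a factor of 2^1.00 ≈ 2.00.
6834 × 2.00 ≈ 14000 billion dollars.

≈ 14000 billion dollars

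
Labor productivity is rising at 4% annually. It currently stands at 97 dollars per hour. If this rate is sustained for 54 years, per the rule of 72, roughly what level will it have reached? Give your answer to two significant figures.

around 780 dollars per hour

Doubling time ≈ 72/4 = 18.00 years.
54 years is 54/18.00 ≈ 3.00 doublings, a factor of 2^3.00 ≈ 8.00.
97 × 8.00 ≈ 780 dollars per hour.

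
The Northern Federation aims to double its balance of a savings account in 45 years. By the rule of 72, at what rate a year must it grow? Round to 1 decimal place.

72 / 45 ≈ 1.60, so about 1.6% a year.

approximately 1.6%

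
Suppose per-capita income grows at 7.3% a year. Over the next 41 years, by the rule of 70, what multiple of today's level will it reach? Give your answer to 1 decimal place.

Doubling time ≈ 70/7.3 = 9.59 years.
41 years / 9.59 ≈ 4.28 doublings → factor 2^4.28 ≈ 19.4.

around 19.4 times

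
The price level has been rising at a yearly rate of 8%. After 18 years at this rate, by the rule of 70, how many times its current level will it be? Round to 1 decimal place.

Doubling time ≈ 70/8 = 8.75 years.
18 years / 8.75 ≈ 2.06 doublings → factor 2^2.06 ≈ 4.2.

≈ 4.2 times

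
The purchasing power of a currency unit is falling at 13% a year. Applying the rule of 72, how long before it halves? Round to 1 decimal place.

Falling at 13%, it halves about every 72/13 = 5.54 years.

approximately 5.5 years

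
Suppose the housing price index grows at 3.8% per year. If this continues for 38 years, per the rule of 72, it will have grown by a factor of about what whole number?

around 4 times

At 3.8% one doubling takes ≈ 18.95 years; 38 years is 2 of them, so ×4.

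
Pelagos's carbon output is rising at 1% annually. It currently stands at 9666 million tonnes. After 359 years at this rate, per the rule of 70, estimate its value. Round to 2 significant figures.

Doubling time ≈ 70/1 = 70.00 years.
359 years is 359/70.00 ≈ 5.13 doublings, a factor of 2^5.13 ≈ 35.02.
9666 × 35.02 ≈ 340000 million tonnes.

roughly 340000 million tonnes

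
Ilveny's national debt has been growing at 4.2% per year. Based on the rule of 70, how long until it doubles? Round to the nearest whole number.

At 4.2%, doubling takes about 70/4.2 = 16.67 years.

17 years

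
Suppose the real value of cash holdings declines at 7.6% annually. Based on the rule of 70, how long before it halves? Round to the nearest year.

Falling at 7.6%, it halves about every 70/7.6 = 9.21 years.

approximately 9 years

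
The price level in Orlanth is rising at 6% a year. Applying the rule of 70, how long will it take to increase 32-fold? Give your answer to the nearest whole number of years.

Doubling time ≈ 70/6 = 11.67 years.
32 = 2^5, so 5 doublings → 58 years.

about 58 years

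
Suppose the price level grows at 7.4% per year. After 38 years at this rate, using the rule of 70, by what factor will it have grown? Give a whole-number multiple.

Doubling time ≈ 70/7.4 = 9.46 years.
38/9.46 ≈ 4 doublings, so about 2^4 = 16×.

around 16 times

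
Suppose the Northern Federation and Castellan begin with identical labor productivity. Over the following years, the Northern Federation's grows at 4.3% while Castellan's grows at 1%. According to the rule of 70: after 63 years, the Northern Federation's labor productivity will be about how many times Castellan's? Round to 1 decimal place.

about 7.8 times

the Northern Federation pulls ahead at 3.3 pp per year, so the ratio doubles every 70/3.3 ≈ 21.21 years.
In 63 years that's 2.97 doublings: 2^2.97 ≈ 7.8.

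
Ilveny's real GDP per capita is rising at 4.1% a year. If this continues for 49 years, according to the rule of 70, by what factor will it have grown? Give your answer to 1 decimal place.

Doubling time ≈ 70/4.1 = 17.07 years.
49 years / 17.07 ≈ 2.87 doublings → factor 2^2.87 ≈ 7.3.

around 7.3 times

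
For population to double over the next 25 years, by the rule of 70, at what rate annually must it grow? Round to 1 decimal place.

70 / 25 ≈ 2.80, so about 2.8% annually.

2.8%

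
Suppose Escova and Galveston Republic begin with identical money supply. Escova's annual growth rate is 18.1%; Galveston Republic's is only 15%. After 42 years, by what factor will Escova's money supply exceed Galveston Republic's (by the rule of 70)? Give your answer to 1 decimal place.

Only the 3.1-point difference matters.
70/3.1 ≈ 22.58 years per doubling of the ratio; 42 years gives 1.86 doublings, so ≈ 3.6×.

around 3.6 times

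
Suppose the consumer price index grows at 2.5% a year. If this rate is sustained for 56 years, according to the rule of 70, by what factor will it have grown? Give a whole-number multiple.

approximately 4 times

At 2.5% one doubling takes ≈ 28.00 years; 56 years is 2 of them, so ×4.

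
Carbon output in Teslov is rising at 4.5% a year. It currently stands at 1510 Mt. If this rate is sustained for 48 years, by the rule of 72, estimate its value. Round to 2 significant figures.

12000 Mt

Doubling time ≈ 72/4.5 = 16.00 years.
48 years is 48/16.00 ≈ 3.00 doublings, a factor of 2^3.00 ≈ 8.00.
1510 × 8.00 ≈ 12000 Mt.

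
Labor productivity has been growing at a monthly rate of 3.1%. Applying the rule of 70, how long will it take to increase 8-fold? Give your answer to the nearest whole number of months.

Doubling time ≈ 70/3.1 = 22.58 months.
Getting to 8× needs 3 doublings: 3 × 22.58 ≈ 68 months.

roughly 68 months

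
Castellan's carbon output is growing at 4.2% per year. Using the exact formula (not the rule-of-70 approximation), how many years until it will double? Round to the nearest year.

t = ln(2) / ln(1 + 0.042) = 0.6931 / 0.041142 ≈ 16.85.
≈ 17 years.

17 years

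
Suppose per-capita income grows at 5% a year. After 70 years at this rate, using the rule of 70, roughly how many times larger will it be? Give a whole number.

70/5 ≈ 14.00 years per doubling.
70 years fits 5 doublings: 2^5 = 32.

roughly 32 times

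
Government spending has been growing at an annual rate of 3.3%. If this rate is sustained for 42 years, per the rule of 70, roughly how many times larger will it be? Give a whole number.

≈ 4 times

Doubling time ≈ 70/3.3 = 21.21 years.
42/21.21 ≈ 2 doublings, so about 2^2 = 4×.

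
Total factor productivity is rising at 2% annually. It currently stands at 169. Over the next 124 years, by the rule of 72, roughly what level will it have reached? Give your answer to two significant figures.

around 1800

Doubling time ≈ 72/2 = 36.00 years.
124 years is 124/36.00 ≈ 3.44 doublings, a factor of 2^3.44 ≈ 10.85.
169 × 10.85 ≈ 1800.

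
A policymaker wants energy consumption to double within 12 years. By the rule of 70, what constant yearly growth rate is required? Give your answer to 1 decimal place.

about 5.8%

70 / 12 ≈ 5.83, so about 5.8% per year.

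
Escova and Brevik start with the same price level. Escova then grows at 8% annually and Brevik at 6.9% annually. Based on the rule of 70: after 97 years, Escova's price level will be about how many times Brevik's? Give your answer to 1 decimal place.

Rate gap = 8% − 6.9% = 1.1 points.
The ratio doubles every 70/1.1 ≈ 63.64 years.
97/63.64 ≈ 1.52 doublings → ratio ≈ 2^1.52 ≈ 2.9.

roughly 2.9 times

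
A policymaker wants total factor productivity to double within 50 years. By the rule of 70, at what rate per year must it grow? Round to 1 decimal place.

approximately 1.4%

70 / 50 ≈ 1.40, so about 1.4% per year.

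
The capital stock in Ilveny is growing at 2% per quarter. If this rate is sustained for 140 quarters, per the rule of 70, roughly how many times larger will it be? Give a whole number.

approximately 16 times

Doubling time ≈ 70/2 = 35.00 quarters.
140/35.00 ≈ 4 doublings, so about 2^4 = 16×.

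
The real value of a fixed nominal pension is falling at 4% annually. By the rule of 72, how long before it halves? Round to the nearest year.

The rule works in reverse for decay: 72/4 ≈ 18.00 years to halve.

about 18 years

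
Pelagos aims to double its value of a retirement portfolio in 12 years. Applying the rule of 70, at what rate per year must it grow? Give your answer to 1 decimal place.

70 / 12 ≈ 5.83, so about 5.8% per year.

roughly 5.8%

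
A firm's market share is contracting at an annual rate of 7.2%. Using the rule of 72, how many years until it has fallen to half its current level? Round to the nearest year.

≈ 10 years

Halving time ≈ 72 / 7.2 = 10.00 → 10 years.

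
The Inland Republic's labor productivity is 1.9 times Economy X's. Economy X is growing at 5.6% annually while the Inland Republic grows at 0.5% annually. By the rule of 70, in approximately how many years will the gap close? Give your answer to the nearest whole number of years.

The growth-rate gap is 5.6% − 0.5% = 5.1 percentage points.
So the ratio between them halves every 70/5.1 ≈ 13.73 years.
A 1.9 times gap takes log₂(1.9) ≈ 0.93 halvings to close: 0.93 × 13.73 ≈ 13 years.

13 years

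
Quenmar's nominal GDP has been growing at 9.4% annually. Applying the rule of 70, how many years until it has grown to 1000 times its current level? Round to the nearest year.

approximately 74 years

Doubling time ≈ 70/9.4 = 7.45 years.
1000× is log₂ 1000 ≈ 9.97 doublings, so ≈ 9.97 × 7.45 = 74 years.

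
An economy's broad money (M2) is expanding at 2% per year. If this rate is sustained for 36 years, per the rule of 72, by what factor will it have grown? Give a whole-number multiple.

2 times

72/2 ≈ 36.00 years per doubling.
36 years fits 1 doubling: 2^1 = 2.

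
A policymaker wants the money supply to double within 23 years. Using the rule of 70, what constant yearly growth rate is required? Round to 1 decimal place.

70 / 23 ≈ 3.04, so about 3.0% per year.

roughly 3.0%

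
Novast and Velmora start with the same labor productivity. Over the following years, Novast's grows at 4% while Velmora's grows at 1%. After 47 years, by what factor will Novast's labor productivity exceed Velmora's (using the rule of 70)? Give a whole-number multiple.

≈ 4 times

Only the 3-point difference matters.
70/3 ≈ 23.33 years per doubling of the ratio; 47 years gives 2.01 doublings, so ≈ 4×.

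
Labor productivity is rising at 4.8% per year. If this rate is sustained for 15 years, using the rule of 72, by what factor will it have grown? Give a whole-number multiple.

Doubling time ≈ 72/4.8 = 15.00 years.
15/15.00 ≈ 1 doubling, so about 2^1 = 2×.

≈ 2 times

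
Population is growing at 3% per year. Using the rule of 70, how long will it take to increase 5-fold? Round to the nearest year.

about 54 years

Doubling time ≈ 70/3 = 23.33 years.
Reaching 5× takes log₂(5) ≈ 2.32 doublings.
2.32 × 23.33 ≈ 54 years.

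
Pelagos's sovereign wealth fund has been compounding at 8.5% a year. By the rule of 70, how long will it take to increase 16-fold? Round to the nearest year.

≈ 33 years

Doubling time ≈ 70/8.5 = 8.24 years.
16× is 4 doublings, so 4 × 8.24 ≈ 33 years.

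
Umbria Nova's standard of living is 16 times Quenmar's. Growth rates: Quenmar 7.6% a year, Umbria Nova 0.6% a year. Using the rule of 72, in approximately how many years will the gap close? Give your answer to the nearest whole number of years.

around 41 years

The growth-rate gap is 7.6% − 0.6% = 7 percentage points.
So the ratio between them halves every 72/7 ≈ 10.29 years.
A 16 times gap closes after 4 halvings: 4 × 10.29 ≈ 41 years.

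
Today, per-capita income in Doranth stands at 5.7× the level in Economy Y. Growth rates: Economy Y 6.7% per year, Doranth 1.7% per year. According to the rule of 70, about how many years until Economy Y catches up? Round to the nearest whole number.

What matters is the difference: 5 pp.
Rule of 70 on the gap: the ratio halves every 70/5 ≈ 14.00 years.
A 5.7× gap takes log₂(5.7) ≈ 2.51 halvings to close: 2.51 × 14.00 ≈ 35 years.

roughly 35 years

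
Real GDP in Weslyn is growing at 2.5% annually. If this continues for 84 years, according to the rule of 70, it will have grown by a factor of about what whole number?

roughly 8 times

Doubling time ≈ 70/2.5 = 28.00 years.
84/28.00 ≈ 3 doublings, so about 2^3 = 8×.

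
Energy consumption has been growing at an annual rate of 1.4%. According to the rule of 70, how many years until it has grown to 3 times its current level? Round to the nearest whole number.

One doubling takes 70/1.4 = 50.00 years.
3× is log₂ 3 ≈ 1.58 doublings, so ≈ 1.58 × 50.00 = 79 years.

approximately 79 years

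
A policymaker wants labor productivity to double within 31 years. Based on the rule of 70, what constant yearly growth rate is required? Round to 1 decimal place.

≈ 2.3%

70 / 31 ≈ 2.26, so about 2.3% per year.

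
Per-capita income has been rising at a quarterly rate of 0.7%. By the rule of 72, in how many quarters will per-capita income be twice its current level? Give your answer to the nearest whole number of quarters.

103 quarters

Doubling time ≈ 72 / 0.7 = 102.86 quarters.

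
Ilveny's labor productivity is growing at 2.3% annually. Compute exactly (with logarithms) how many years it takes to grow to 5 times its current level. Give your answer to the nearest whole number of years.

t = ln(5) / ln(1 + 0.023) = 1.6094 / 0.022739 ≈ 70.78.
≈ 71 years.

71 years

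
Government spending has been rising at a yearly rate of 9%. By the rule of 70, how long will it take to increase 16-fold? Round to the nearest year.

One doubling takes 70/9 = 7.78 years.
Getting to 16× needs 4 doublings: 4 × 7.78 ≈ 31 years.

roughly 31 years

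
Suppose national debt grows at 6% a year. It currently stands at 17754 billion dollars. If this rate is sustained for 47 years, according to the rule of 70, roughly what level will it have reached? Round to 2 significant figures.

It doubles every 70/6 ≈ 11.67 years, so 47 years is 4.03 doublings.
2^4.03 ≈ 16.34; 17754 × 16.34 ≈ 290000 billion dollars.

roughly 290000 billion dollars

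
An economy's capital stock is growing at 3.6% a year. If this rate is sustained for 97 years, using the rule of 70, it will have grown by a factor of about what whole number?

At 3.6% one doubling takes ≈ 19.44 years; 97 years is 5 of them, so ×32.

roughly 32 times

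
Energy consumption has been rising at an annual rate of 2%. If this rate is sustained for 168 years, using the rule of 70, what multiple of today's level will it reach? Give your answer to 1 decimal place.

Doubling time ≈ 70/2 = 35.00 years.
168 years / 35.00 ≈ 4.80 doublings → factor 2^4.80 ≈ 27.9.

roughly 27.9 times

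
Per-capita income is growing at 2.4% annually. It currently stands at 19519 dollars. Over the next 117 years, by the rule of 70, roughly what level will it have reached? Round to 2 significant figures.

roughly 310000 dollars

It doubles every 70/2.4 ≈ 29.17 years, so 117 years is 4.01 doublings.
2^4.01 ≈ 16.11; 19519 × 16.11 ≈ 310000 dollars.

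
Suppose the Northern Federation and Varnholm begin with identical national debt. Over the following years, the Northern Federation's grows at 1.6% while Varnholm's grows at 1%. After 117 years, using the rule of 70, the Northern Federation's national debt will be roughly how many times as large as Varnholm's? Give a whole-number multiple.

Rate gap = 1.6% − 1% = 0.6 points.
The ratio doubles every 70/0.6 ≈ 116.67 years.
117/116.67 ≈ 1.00 doublings → ratio ≈ 2^1.00 ≈ 2.

≈ 2 times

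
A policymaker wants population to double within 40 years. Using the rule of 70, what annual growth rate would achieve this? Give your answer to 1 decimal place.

70 / 40 ≈ 1.75, so about 1.8% a year.

≈ 1.8%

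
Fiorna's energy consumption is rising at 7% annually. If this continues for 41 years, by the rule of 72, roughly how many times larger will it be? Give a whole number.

Doubling time ≈ 72/7 = 10.29 years.
41/10.29 ≈ 4 doublings, so about 2^4 = 16×.

approximately 16 times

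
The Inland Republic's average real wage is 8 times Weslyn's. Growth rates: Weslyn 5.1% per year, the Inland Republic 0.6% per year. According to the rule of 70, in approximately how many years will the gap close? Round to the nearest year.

Weslyn gains on the Inland Republic at 5.1% − 0.6% = 4.5 points a year.
At that relative rate the gap halves every 70/4.5 ≈ 15.56 years.
An 8 times gap closes after 3 halvings: 3 × 15.56 ≈ 47 years.

around 47 years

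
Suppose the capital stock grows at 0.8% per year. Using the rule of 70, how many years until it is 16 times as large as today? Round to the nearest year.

about 350 years

At 0.8% it doubles every 70/0.8 ≈ 87.50 years.
16 = 2^4, so 4 doublings → 350 years.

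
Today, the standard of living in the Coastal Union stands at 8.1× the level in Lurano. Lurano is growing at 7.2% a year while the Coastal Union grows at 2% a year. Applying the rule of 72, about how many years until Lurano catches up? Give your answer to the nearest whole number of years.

Lurano gains on the Coastal Union at 7.2% − 2% = 5.2 points a year.
At that relative rate the gap halves every 72/5.2 ≈ 13.85 years.
An 8.1× gap takes log₂(8.1) ≈ 3.02 halvings to close: 3.02 × 13.85 ≈ 42 years.

≈ 42 years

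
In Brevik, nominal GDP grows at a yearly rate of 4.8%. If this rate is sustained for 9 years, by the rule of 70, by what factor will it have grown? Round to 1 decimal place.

approximately 1.5 times

Doubling time ≈ 70/4.8 = 14.58 years.
9 years / 14.58 ≈ 0.62 doublings → factor 2^0.62 ≈ 1.5.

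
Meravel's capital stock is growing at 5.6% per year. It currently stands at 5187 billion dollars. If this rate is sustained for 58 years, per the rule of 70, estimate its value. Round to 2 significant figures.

It doubles every 70/5.6 ≈ 12.50 years, so 58 years is 4.64 doublings.
2^4.64 ≈ 24.93; 5187 × 24.93 ≈ 130000 billion dollars.

roughly 130000 billion dollars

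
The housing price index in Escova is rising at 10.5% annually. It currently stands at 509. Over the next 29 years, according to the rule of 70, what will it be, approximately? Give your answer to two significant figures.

around 10000

It doubles every 70/10.5 ≈ 6.67 years, so 29 years is 4.35 doublings.
2^4.35 ≈ 20.39; 509 × 20.39 ≈ 10000.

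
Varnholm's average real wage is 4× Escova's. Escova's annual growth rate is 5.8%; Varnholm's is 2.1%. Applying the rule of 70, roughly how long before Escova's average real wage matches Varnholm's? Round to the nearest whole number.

The growth-rate gap is 5.8% − 2.1% = 3.7 percentage points.
So the ratio between them halves every 70/3.7 ≈ 18.92 years.
A 4× gap closes after 2 halvings: 2 × 18.92 ≈ 38 years.

around 38 years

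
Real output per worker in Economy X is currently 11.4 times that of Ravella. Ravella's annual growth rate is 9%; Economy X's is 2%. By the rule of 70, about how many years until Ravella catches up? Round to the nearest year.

≈ 35 years

Ravella gains on Economy X at 9% − 2% = 7 points a year.
At that relative rate the gap halves every 70/7 ≈ 10.00 years.
An 11.4 times gap takes log₂(11.4) ≈ 3.51 halvings to close: 3.51 × 10.00 ≈ 35 years.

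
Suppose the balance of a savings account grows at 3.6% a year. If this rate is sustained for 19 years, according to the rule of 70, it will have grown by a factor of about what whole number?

2 times

70/3.6 ≈ 19.44 years per doubling.
19 years fits 1 doubling: 2^1 = 2.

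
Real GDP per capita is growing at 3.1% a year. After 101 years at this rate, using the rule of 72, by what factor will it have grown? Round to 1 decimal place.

around 20.4 times

Doubling time ≈ 72/3.1 = 23.23 years.
101 years / 23.23 ≈ 4.35 doublings → factor 2^4.35 ≈ 20.4.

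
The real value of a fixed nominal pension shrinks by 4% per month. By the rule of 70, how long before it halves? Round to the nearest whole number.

≈ 18 months

Falling at 4%, it halves about every 70/4 = 17.50 months.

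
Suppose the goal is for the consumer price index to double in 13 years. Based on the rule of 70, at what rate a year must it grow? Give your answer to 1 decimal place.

70 / 13 ≈ 5.38, so about 5.4% a year.

about 5.4%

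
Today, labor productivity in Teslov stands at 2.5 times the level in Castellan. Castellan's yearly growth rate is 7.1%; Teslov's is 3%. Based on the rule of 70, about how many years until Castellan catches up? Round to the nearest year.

The growth-rate gap is 7.1% − 3% = 4.1 percentage points.
So the ratio between them halves every 70/4.1 ≈ 17.07 years.
A 2.5 times gap takes log₂(2.5) ≈ 1.32 halvings to close: 1.32 × 17.07 ≈ 23 years.

approximately 23 years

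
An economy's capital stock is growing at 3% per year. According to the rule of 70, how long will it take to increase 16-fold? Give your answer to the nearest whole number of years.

One doubling takes 70/3 = 23.33 years.
16 = 2^4, so 4 doublings → 93 years.

93 years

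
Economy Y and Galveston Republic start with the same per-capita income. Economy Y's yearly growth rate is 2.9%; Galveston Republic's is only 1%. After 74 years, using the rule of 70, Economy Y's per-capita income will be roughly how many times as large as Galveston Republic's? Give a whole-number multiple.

around 4 times

Only the 1.9-point difference matters.
70/1.9 ≈ 36.84 years per doubling of the ratio; 74 years gives 2.01 doublings, so ≈ 4×.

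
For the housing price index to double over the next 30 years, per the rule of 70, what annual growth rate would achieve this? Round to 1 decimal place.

70 / 30 ≈ 2.33, so about 2.3% a year.

approximately 2.3%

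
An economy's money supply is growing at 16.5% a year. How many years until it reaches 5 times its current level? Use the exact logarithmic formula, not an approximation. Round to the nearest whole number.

11 years

t = ln(5) / ln(1 + 0.165) = 1.6094 / 0.152721 ≈ 10.54.
≈ 11 years.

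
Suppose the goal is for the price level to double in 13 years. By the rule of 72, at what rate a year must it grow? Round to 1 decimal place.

around 5.5% a year

72 / 13 ≈ 5.54, so about 5.5% a year.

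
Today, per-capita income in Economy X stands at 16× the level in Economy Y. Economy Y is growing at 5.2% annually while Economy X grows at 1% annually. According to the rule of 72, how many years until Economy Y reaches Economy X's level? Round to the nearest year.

Economy Y gains on Economy X at 5.2% − 1% = 4.2 points a year.
At that relative rate the gap halves every 72/4.2 ≈ 17.14 years.
A 16× gap closes after 4 halvings: 4 × 17.14 ≈ 69 years.

roughly 69 years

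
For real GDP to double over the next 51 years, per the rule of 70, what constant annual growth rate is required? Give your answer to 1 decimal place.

1.4%

70 / 51 ≈ 1.37, so about 1.4% annually.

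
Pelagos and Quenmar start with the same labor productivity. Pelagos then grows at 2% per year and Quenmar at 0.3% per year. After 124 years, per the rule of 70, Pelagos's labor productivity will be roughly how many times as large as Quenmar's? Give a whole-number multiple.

Pelagos pulls ahead at 1.7 pp per year, so the ratio doubles every 70/1.7 ≈ 41.18 years.
In 124 years that's 3.01 doublings: 2^3.01 ≈ 8.

around 8 times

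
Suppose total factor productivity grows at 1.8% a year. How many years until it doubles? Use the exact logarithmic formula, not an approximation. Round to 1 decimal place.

38.9 years

t = ln(2) / ln(1 + 0.018) = 0.6931 / 0.017840 ≈ 38.85.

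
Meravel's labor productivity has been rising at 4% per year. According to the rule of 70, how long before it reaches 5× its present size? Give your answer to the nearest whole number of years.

approximately 41 years

At 4% it doubles every 70/4 ≈ 17.50 years.
5× is log₂ 5 ≈ 2.32 doublings, so ≈ 2.32 × 17.50 = 41 years.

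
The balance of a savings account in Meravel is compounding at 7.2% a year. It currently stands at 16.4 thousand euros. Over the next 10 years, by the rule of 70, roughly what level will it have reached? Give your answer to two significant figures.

It doubles every 70/7.2 ≈ 9.72 years, so 10 years is 1.03 doublings.
2^1.03 ≈ 2.04; 16.4 × 2.04 ≈ 33 thousand euros.

≈ 33 thousand euros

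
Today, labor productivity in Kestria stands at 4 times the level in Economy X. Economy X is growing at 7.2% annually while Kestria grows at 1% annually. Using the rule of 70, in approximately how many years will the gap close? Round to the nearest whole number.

Economy X gains on Kestria at 7.2% − 1% = 6.2 points a year.
At that relative rate the gap halves every 70/6.2 ≈ 11.29 years.
A 4 times gap closes after 2 halvings: 2 × 11.29 ≈ 23 years.

roughly 23 years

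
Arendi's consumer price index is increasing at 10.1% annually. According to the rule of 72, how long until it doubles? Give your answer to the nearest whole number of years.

7 years

At 10.1%, doubling takes about 72/10.1 = 7.13 years.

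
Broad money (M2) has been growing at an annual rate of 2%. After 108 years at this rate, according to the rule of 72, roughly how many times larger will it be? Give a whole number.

At 2% one doubling takes ≈ 36.00 years; 108 years is 3 of them, so ×8.

roughly 8 times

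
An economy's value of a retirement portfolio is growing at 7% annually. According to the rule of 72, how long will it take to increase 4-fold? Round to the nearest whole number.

≈ 21 years

Doubling time ≈ 72/7 = 10.29 years.
4 = 2^2, so 2 doublings → 21 years.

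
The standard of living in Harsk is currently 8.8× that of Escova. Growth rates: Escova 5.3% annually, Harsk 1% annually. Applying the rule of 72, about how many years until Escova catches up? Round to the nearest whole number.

What matters is the difference: 4.3 pp.
Rule of 72 on the gap: the ratio halves every 72/4.3 ≈ 16.74 years.
An 8.8× gap takes log₂(8.8) ≈ 3.14 halvings to close: 3.14 × 16.74 ≈ 53 years.

around 53 years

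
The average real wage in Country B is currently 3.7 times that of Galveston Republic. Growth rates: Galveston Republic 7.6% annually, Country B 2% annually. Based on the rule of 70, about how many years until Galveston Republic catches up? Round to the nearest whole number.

≈ 24 years

What matters is the difference: 5.6 pp.
Rule of 70 on the gap: the ratio halves every 70/5.6 ≈ 12.50 years.
A 3.7 times gap takes log₂(3.7) ≈ 1.89 halvings to close: 1.89 × 12.50 ≈ 24 years.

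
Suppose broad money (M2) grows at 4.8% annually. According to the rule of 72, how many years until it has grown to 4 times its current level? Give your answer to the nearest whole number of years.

approximately 30 years

Doubling time ≈ 72/4.8 = 15.00 years.
Getting to 4× needs 2 doublings: 2 × 15.00 ≈ 30 years.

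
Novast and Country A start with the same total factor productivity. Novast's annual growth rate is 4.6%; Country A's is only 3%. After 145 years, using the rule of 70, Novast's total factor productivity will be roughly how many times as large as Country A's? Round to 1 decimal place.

9.9 times

Rate gap = 4.6% − 3% = 1.6 points.
The ratio doubles every 70/1.6 ≈ 43.75 years.
145/43.75 ≈ 3.31 doublings → ratio ≈ 2^3.31 ≈ 9.9.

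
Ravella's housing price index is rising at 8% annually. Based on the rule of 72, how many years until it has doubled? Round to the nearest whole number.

Doubling time ≈ 72 / 8 = 9.00 years.

about 9 years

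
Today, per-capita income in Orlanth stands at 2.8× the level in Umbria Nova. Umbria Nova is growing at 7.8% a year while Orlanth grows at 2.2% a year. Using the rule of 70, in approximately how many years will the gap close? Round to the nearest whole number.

The growth-rate gap is 7.8% − 2.2% = 5.6 percentage points.
So the ratio between them halves every 70/5.6 ≈ 12.50 years.
A 2.8× gap takes log₂(2.8) ≈ 1.49 halvings to close: 1.49 × 12.50 ≈ 19 years.

≈ 19 years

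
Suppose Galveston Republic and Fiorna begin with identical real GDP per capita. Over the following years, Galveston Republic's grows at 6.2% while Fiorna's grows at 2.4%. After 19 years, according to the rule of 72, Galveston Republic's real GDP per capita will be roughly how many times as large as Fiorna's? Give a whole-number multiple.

Rate gap = 6.2% − 2.4% = 3.8 points.
The ratio doubles every 72/3.8 ≈ 18.95 years.
19/18.95 ≈ 1.00 doublings → ratio ≈ 2^1.00 ≈ 2.

about 2 times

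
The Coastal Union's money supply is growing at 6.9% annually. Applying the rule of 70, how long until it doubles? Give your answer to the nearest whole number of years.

70/6.9 ≈ 10.14, so it doubles roughly every 10 years.

about 10 years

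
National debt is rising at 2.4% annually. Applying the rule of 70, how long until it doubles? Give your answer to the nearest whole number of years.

At 2.4%, doubling takes about 70/2.4 = 29.17 years.

roughly 29 years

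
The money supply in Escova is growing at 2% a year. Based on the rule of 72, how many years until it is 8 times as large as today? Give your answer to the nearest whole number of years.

around 108 years

At 2% it doubles every 72/2 ≈ 36.00 years.
Getting to 8× needs 3 doublings: 3 × 36.00 ≈ 108 years.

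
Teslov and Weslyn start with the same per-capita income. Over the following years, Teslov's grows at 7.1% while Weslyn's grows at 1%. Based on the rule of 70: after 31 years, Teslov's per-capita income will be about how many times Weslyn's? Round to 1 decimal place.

Only the 6.1-point difference matters.
70/6.1 ≈ 11.48 years per doubling of the ratio; 31 years gives 2.70 doublings, so ≈ 6.5×.

roughly 6.5 times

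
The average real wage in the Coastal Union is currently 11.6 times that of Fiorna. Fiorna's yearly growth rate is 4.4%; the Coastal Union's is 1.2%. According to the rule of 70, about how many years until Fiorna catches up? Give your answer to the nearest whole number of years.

about 77 years

What matters is the difference: 3.2 pp.
Rule of 70 on the gap: the ratio halves every 70/3.2 ≈ 21.88 years.
An 11.6 times gap takes log₂(11.6) ≈ 3.54 halvings to close: 3.54 × 21.88 ≈ 77 years.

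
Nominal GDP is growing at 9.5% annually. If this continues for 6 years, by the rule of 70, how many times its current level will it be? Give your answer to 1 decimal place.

approximately 1.8 times

Doubles every ≈ 7.37 years (70/9.5).
6 years is 0.81 doublings; 2^0.81 ≈ 1.8×.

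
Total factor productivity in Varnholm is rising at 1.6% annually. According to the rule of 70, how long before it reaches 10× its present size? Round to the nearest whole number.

At 1.6% it doubles every 70/1.6 ≈ 43.75 years.
10× is log₂ 10 ≈ 3.32 doublings, so ≈ 3.32 × 43.75 = 145 years.

≈ 145 years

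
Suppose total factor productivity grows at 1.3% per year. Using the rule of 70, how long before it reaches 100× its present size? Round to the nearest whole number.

≈ 358 years

Doubling time ≈ 70/1.3 = 53.85 years.
Reaching 100× takes log₂(100) ≈ 6.64 doublings.
6.64 × 53.85 ≈ 358 years.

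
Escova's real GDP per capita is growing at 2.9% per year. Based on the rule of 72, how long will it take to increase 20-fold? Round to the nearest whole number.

107 years

One doubling takes 72/2.9 = 24.83 years.
Reaching 20× takes log₂(20) ≈ 4.32 doublings.
4.32 × 24.83 ≈ 107 years.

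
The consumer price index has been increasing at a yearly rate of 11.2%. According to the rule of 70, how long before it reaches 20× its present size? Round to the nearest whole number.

One doubling takes 70/11.2 = 6.25 years.
20× is log₂ 20 ≈ 4.32 doublings, so ≈ 4.32 × 6.25 = 27 years.

≈ 27 years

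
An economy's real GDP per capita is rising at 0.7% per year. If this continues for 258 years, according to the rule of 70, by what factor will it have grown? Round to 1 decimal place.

Doubling time ≈ 70/0.7 = 100.00 years.
258 years / 100.00 ≈ 2.58 doublings → factor 2^2.58 ≈ 6.0.

≈ 6.0 times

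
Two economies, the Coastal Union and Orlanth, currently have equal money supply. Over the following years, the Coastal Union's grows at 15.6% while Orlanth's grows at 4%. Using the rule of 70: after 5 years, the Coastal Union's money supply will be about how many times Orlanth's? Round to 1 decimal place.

about 1.8 times

Only the 11.6-point difference matters.
70/11.6 ≈ 6.03 years per doubling of the ratio; 5 years gives 0.83 doublings, so ≈ 1.8×.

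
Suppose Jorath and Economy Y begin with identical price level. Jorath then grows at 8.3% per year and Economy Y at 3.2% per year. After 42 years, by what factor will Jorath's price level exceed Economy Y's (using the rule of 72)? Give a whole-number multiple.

Jorath pulls ahead at 5.1 pp per year, so the ratio doubles every 72/5.1 ≈ 14.12 years.
In 42 years that's 2.97 doublings: 2^2.97 ≈ 8.

about 8 times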